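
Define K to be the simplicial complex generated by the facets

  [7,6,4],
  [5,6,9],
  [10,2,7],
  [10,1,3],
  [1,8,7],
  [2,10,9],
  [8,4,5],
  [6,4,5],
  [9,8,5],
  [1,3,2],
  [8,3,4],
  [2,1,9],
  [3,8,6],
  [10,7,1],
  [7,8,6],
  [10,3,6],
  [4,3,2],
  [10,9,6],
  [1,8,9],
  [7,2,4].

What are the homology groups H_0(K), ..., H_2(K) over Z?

H_0 ≅ Z,  H_1 ≅ Z × Z/2,  H_2 = 0.

Fix the vertex order 1 < 2 < 3 < 4 < 5 < 6 < 7 < 8 < 9 < 10 and write every simplex with vertices in increasing order. Then dim K = 2 and the simplices of K are:

  0-simplices (10): [1], [2], [3], [4], [5], [6], [7], [8], [9], [10]
  1-simplices (30): (30 of them)
  2-simplices (20): (20 of them)

Hence C_0 ≅ Z^10, C_1 ≅ Z^30, C_2 ≅ Z^20.

The boundary map ∂_1: C_1 → C_0 is given by ∂[p,q] = [q] − [p]. For instance
  ∂[1,8] = [8] − [1].
The 10×30 boundary matrix has rank 9 and Smith normal form diag(1,1,1,1,1,1,1,1,1).

∂_2: C_2 → C_1 acts by ∂[p,q,r] = [q,r] − [p,r] + [p,q]. For instance
  ∂[6,7,8] = [7,8] − [6,8] + [6,7],
  ∂[1,7,10] = [7,10] − [1,10] + [1,7].
This gives a 30×20 integer matrix of rank 20; reducing to Smith normal form yields diagonal entries (1,1,1,1,1,1,1,1,1,1,1,1,1,1,1,1,1,1,1,2).

Now H_k = ker ∂_k / im ∂_{k+1}, so:

  H_0: rank C_0 − rank ∂_1 = 10 − 9 = 1, and the invariant factors of ∂_1 are all 1, so H_0 = Z.
  H_1: rank ker ∂_1 − rank ∂_2 = (30 − 9) − 20 = 1, and ∂_2 has invariant factor 2 > 1, so H_1 = Z × Z/2.
  H_2: rank ker ∂_2 − rank ∂_3 = (20 − 20) − 0 = 0, and there is no ∂_3, so H_2 = 0.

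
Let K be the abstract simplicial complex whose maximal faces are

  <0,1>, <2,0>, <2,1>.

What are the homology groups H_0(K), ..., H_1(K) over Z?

K has 3 vertices, 3 edges.
rank ∂_0 = 0, rank ∂_1 = 2 ⇒ b_0 = 3 − 0 − 2 = 1; all invariant factors of ∂_1 are 1 so no torsion. So H_0 ≅ Z.
rank ∂_1 = 2, rank ∂_2 = 0 ⇒ b_1 = 3 − 2 − 0 = 1. So H_1 ≅ Z.

H_0 ≅ Z,  H_1 ≅ Z.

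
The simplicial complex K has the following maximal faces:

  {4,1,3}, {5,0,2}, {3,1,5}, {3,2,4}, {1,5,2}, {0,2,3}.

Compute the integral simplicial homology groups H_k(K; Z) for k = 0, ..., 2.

H_0 = Z,  H_1 = Z,  H_2 = 0.

Take the total order 0 < 1 < 2 < 3 < 4 < 5 on the vertex set. Then K (dimension 2) consists of the simplices:

  0-simplices (6): [0], [1], [2], [3], [4], [5]
  1-simplices (12): [0,2], [0,3], [0,5], [1,2], [1,3], [1,4], [1,5], [2,3], [2,4], [2,5], [3,4], [3,5]
  2-simplices (6): [0,2,3], [0,2,5], [1,2,5], [1,3,4], [1,3,5], [2,3,4]

giving chain groups C_0 ≅ Z^6, C_1 ≅ Z^12, C_2 ≅ Z^6.

∂_1: C_1 → C_0 is given by ∂[p,q] = [q] − [p].
This gives a 6×12 integer matrix of rank 5; reducing to Smith normal form yields diagonal entries (1,1,1,1,1).

∂_2: C_2 → C_1 maps a triangle to the signed sum of its edges. For instance
  ∂[1,3,4] = [3,4] − [1,4] + [1,3],
  ∂[0,2,3] = [2,3] − [0,3] + [0,2].
As a 12×6 matrix over Z this has rank 6, with invariant factors (1,1,1,1,1,1).

From H_k ≅ ker(∂_k) / im(∂_{k+1}) we obtain:

  H_0: rank C_0 − rank ∂_1 = 6 − 5 = 1, and the invariant factors of ∂_1 are all 1, so H_0 = Z.
  H_1: rank ker ∂_1 − rank ∂_2 = (12 − 5) − 6 = 1, and the invariant factors of ∂_2 are all 1, so H_1 = Z.
  H_2: rank ker ∂_2 − rank ∂_3 = (6 − 6) − 0 = 0, and there is no ∂_3, so H_2 = 0.

As a check, the Euler characteristic is 6 − 12 + 6 = 0, which agrees with 1 − 1 + 0 = 0.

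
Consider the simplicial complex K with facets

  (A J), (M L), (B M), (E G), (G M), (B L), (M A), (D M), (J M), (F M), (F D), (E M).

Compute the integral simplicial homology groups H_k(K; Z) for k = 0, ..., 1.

We work with the vertex ordering A < B < D < E < F < G < J < L < M. The simplices of K, each written with vertices in increasing order, are:

  0-simplices (9): A, B, D, E, F, G, J, L, M
  1-simplices (12): AJ, AM, BL, BM, DF, DM, EG, EM, FM, GM, JM, LM

Hence C_0 ≅ Z^9, C_1 ≅ Z^12.

∂_1: C_1 → C_0 is given by ∂[p,q] = [q] − [p]. For instance
  ∂JM = M − J.
The resulting 9×12 matrix has rank 8, and its Smith normal form has invariant factors (1,1,1,1,1,1,1,1).

Reading off H_k = ker ∂_k / im ∂_{k+1}:

  H_0: rank C_0 − rank ∂_1 = 9 − 8 = 1, and the invariant factors of ∂_1 are all 1, so H_0 ≅ Z.
  H_1: rank ker ∂_1 − rank ∂_2 = (12 − 8) − 0 = 4, and there is no ∂_2, so H_1 ≅ Z^4.

As a check, the Euler characteristic is 9 − 12 = -3, which agrees with 1 − 4 = -3.

H_0 ≅ Z,  H_1 ≅ Z^4.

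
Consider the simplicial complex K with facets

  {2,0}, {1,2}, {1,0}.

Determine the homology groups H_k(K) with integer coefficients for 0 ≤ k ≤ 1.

We work with the vertex ordering 0 < 1 < 2. The simplices of K, each written with vertices in increasing order, are:

  0-simplices (3): [0], [1], [2]
  1-simplices (3): [0,1], [0,2], [1,2]

giving chain groups C_0 ≅ Z^3, C_1 ≅ Z^3.

The boundary map ∂_1: C_1 → C_0 sends each edge [p,q] (with p < q) to q − p. For instance
  ∂[0,2] = [2] − [0].
The 3×3 boundary matrix has rank 2 and Smith normal form diag(1,1).

Now H_k = ker ∂_k / im ∂_{k+1}, so:

  H_0: rank C_0 − rank ∂_1 = 3 − 2 = 1, and the invariant factors of ∂_1 are all 1, so H_0 = Z.
  H_1: rank ker ∂_1 − rank ∂_2 = (3 − 2) − 0 = 1, and there is no ∂_2, so H_1 = Z.

H_0 ≅ Z,  H_1 ≅ Z.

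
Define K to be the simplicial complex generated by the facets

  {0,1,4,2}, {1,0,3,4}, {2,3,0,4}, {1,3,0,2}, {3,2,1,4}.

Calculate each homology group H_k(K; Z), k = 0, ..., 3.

Take the total order 0 < 1 < 2 < 3 < 4 on the vertex set. Then K (dimension 3) consists of the simplices:

  0-simplices (5): [0], [1], [2], [3], [4]
  1-simplices (10): [0,1], [0,2], [0,3], [0,4], [1,2], [1,3], [1,4], [2,3], [2,4], [3,4]
  2-simplices (10): [0,1,2], [0,1,3], [0,1,4], [0,2,3], [0,2,4], [0,3,4], [1,2,3], [1,2,4], [1,3,4], [2,3,4]
  3-simplices (5): [0,1,2,3], [0,1,2,4], [0,1,3,4], [0,2,3,4], [1,2,3,4]

so the chain groups are C_0 ≅ Z^5, C_1 ≅ Z^10, C_2 ≅ Z^10, C_3 ≅ Z^5.

The boundary map ∂_1: C_1 → C_0 maps an edge to its endpoints' difference, ∂[p,q] = q − p.
As a 5×10 matrix over Z this has rank 4, with invariant factors (1,1,1,1).

The boundary map ∂_2: C_2 → C_1 maps a triangle to the signed sum of its edges. For instance
  ∂[0,1,4] = [1,4] − [0,4] + [0,1],
  ∂[0,1,3] = [1,3] − [0,3] + [0,1].
The resulting 10×10 matrix has rank 6, and its Smith normal form has invariant factors (1,1,1,1,1,1).

Boundary ∂_3: C_3 → C_2 sends each 3-simplex σ to the alternating sum Σ_i (−1)^i (σ with its i-th vertex removed). For instance
  ∂[0,1,2,4] = [1,2,4] − [0,2,4] + [0,1,4] − [0,1,2],
  ∂[0,1,3,4] = [1,3,4] − [0,3,4] + [0,1,4] − [0,1,3].
The 10×5 boundary matrix has rank 4 and Smith normal form diag(1,1,1,1).

From H_k ≅ ker(∂_k) / im(∂_{k+1}) we obtain:

  H_0: rank C_0 − rank ∂_1 = 5 − 4 = 1, and the invariant factors of ∂_1 are all 1, so H_0 = Z.
  H_1: rank ker ∂_1 − rank ∂_2 = (10 − 4) − 6 = 0, and the invariant factors of ∂_2 are all 1, so H_1 = 0.
  H_2: rank ker ∂_2 − rank ∂_3 = (10 − 6) − 4 = 0, and the invariant factors of ∂_3 are all 1, so H_2 = 0.
  H_3: rank ker ∂_3 − rank ∂_4 = (5 − 4) − 0 = 1, and there is no ∂_4, so H_3 = Z.

(K is a triangulation of the 3-sphere S^3.)

H_0 = Z,  H_1 = 0,  H_2 = 0,  H_3 = Z.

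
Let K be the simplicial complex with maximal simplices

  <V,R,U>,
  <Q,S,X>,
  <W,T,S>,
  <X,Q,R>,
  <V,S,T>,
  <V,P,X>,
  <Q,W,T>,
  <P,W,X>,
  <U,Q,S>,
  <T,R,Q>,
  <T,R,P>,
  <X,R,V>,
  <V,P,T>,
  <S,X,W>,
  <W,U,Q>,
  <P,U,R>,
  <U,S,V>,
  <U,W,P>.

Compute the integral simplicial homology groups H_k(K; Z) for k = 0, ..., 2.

H_0 ≅ Z,  H_1 ≅ Z × Z/2,  H_2 = 0.

Order the vertices as P < Q < R < S < T < U < V < W < X. Listing each simplex with vertices in this order, K has dimension 2 with simplices:

  0-simplices (9): P, Q, R, S, T, U, V, W, X
  1-simplices (27): PR, PT, PU, PV, PW, PX, QR, QS, QT, QU, QW, QX, RT, RU, RV, RX, ST, SU, SV, SW, SX, TV, TW, UV, UW, VX, WX
  2-simplices (18): PRT, PRU, PTV, PUW, PVX, PWX, QRT, QRX, QSU, QSX, QTW, QUW, RUV, RVX, STV, STW, SUV, SWX

giving chain groups C_0 ≅ Z^9, C_1 ≅ Z^27, C_2 ≅ Z^18.

∂_1: C_1 → C_0 maps an edge to its endpoints' difference, ∂[p,q] = q − p. For instance
  ∂RV = V − R.
As a 9×27 matrix over Z this has rank 8, with invariant factors (1,1,1,1,1,1,1,1).

The boundary map ∂_2: C_2 → C_1 sends each 2-simplex [p,q,r] to [q,r] − [p,r] + [p,q]. For instance
  ∂QTW = TW − QW + QT,
  ∂QSU = SU − QU + QS.
The resulting 27×18 matrix has rank 18, and its Smith normal form has invariant factors (1,1,1,1,1,1,1,1,1,1,1,1,1,1,1,1,1,2).

Reading off H_k = ker ∂_k / im ∂_{k+1}:

  H_0: rank C_0 − rank ∂_1 = 9 − 8 = 1, and the invariant factors of ∂_1 are all 1, so H_0 = Z.
  H_1: rank ker ∂_1 − rank ∂_2 = (27 − 8) − 18 = 1, and ∂_2 has invariant factor 2 > 1, so H_1 = Z × Z/2.
  H_2: rank ker ∂_2 − rank ∂_3 = (18 − 18) − 0 = 0, and there is no ∂_3, so H_2 = 0.

(K is a triangulation of the Klein bottle.)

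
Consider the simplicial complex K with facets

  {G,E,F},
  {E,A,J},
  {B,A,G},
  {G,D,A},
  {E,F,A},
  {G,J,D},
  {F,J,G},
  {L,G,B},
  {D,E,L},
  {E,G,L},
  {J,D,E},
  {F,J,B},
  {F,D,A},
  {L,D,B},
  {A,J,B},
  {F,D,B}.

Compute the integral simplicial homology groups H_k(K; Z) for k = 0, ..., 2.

Take the total order A < B < D < E < F < G < J < L on the vertex set. Then K (dimension 2) consists of the simplices:

  0-simplices (8): A, B, D, E, F, G, J, L
  1-simplices (24): AB, AD, AE, AF, AG, AJ, BD, BF, BG, BJ, BL, DE, DF, DG, DJ, DL, EF, EG, EJ, EL, FG, FJ, GJ, GL
  2-simplices (16): ABG, ABJ, ADF, ADG, AEF, AEJ, BDF, BDL, BFJ, BGL, DEJ, DEL, DGJ, EFG, EGL, FGJ

giving chain groups C_0 ≅ Z^8, C_1 ≅ Z^24, C_2 ≅ Z^16.

∂_1: C_1 → C_0 is given by ∂[p,q] = [q] − [p].
The resulting 8×24 matrix has rank 7, and its Smith normal form has invariant factors (1,1,1,1,1,1,1).

Boundary ∂_2: C_2 → C_1 maps a triangle to the signed sum of its edges. For instance
  ∂BDF = DF − BF + BD,
  ∂DEL = EL − DL + DE.
The 24×16 boundary matrix has rank 15 and Smith normal form diag(1,1,1,1,1,1,1,1,1,1,1,1,1,1,1).

From H_k ≅ ker(∂_k) / im(∂_{k+1}) we obtain:

  H_0: rank C_0 − rank ∂_1 = 8 − 7 = 1, and the invariant factors of ∂_1 are all 1, so H_0 ≅ Z.
  H_1: rank ker ∂_1 − rank ∂_2 = (24 − 7) − 15 = 2, and the invariant factors of ∂_2 are all 1, so H_1 ≅ Z^2.
  H_2: rank ker ∂_2 − rank ∂_3 = (16 − 15) − 0 = 1, and there is no ∂_3, so H_2 ≅ Z.

(K is a triangulation of the torus T^2.)

H_0 ≅ Z,  H_1 ≅ Z^2,  H_2 ≅ Z.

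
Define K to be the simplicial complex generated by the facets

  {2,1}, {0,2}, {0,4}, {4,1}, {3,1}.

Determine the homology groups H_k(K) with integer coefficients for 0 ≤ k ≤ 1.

Order the vertices as 0 < 1 < 2 < 3 < 4. Listing each simplex with vertices in this order, K has dimension 1 with simplices:

  0-simplices (5): [0], [1], [2], [3], [4]
  1-simplices (5): [0,2], [0,4], [1,2], [1,3], [1,4]

giving chain groups C_0 ≅ Z^5, C_1 ≅ Z^5.

Boundary ∂_1: C_1 → C_0 maps an edge to its endpoints' difference, ∂[p,q] = q − p. For instance
  ∂[1,4] = [4] − [1].
As a 5×5 matrix over Z this has rank 4, with invariant factors (1,1,1,1).

From H_k ≅ ker(∂_k) / im(∂_{k+1}) we obtain:

  H_0: rank C_0 − rank ∂_1 = 5 − 4 = 1, and the invariant factors of ∂_1 are all 1, so H_0 ≅ Z.
  H_1: rank ker ∂_1 − rank ∂_2 = (5 − 4) − 0 = 1, and there is no ∂_2, so H_1 ≅ Z.

H_0 = Z,  H_1 = Z.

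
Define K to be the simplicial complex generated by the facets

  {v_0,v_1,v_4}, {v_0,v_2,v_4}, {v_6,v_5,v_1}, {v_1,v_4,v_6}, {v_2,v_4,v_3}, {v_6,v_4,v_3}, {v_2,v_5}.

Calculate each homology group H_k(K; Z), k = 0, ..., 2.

Fix the vertex order v_0 < v_1 < v_2 < v_3 < v_4 < v_5 < v_6 and write every simplex with vertices in increasing order. Then dim K = 2 and the simplices of K are:

  0-simplices (7): [v_0], [v_1], [v_2], [v_3], [v_4], [v_5], [v_6]
  1-simplices (13): [v_0,v_1], [v_0,v_2], [v_0,v_4], [v_1,v_4], [v_1,v_5], [v_1,v_6], [v_2,v_3], [v_2,v_4], [v_2,v_5], [v_3,v_4], [v_3,v_6], [v_4,v_6], [v_5,v_6]
  2-simplices (6): [v_0,v_1,v_4], [v_0,v_2,v_4], [v_1,v_4,v_6], [v_1,v_5,v_6], [v_2,v_3,v_4], [v_3,v_4,v_6]

Hence C_0 ≅ Z^7, C_1 ≅ Z^13, C_2 ≅ Z^6.

∂_1: C_1 → C_0 sends each edge [p,q] (with p < q) to q − p.
As a 7×13 matrix over Z this has rank 6, with invariant factors (1,1,1,1,1,1).

Boundary ∂_2: C_2 → C_1 sends each 2-simplex [p,q,r] to [q,r] − [p,r] + [p,q]. For instance
  ∂[v_0,v_2,v_4] = [v_2,v_4] − [v_0,v_4] + [v_0,v_2],
  ∂[v_3,v_4,v_6] = [v_4,v_6] − [v_3,v_6] + [v_3,v_4].
This gives a 13×6 integer matrix of rank 6; reducing to Smith normal form yields diagonal entries (1,1,1,1,1,1).

Computing H_k = (kernel of ∂_k) / (image of ∂_{k+1}):

  H_0: rank C_0 − rank ∂_1 = 7 − 6 = 1, and the invariant factors of ∂_1 are all 1, so H_0 = Z.
  H_1: rank ker ∂_1 − rank ∂_2 = (13 − 6) − 6 = 1, and the invariant factors of ∂_2 are all 1, so H_1 = Z.
  H_2: rank ker ∂_2 − rank ∂_3 = (6 − 6) − 0 = 0, and there is no ∂_3, so H_2 = 0.

H_0 = Z,  H_1 = Z,  H_2 = 0.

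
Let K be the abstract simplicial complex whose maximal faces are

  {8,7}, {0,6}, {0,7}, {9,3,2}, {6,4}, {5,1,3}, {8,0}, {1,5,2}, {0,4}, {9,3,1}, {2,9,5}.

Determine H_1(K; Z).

H_1 = Z^3.

K has 10 vertices, 16 edges, 5 triangles.
rank ∂_1 = 8, rank ∂_2 = 5 ⇒ b_1 = 16 − 8 − 5 = 3; all invariant factors of ∂_2 are 1 so no torsion. So H_1 ≅ Z^3.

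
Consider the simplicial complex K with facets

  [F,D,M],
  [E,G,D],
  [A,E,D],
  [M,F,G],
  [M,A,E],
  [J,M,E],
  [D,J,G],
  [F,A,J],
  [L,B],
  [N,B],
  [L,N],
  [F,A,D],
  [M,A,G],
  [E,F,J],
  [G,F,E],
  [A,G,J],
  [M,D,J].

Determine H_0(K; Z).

H_0 = Z^2.

K has 10 vertices, 24 edges, 14 triangles.
rank ∂_0 = 0, rank ∂_1 = 8 ⇒ b_0 = 10 − 0 − 8 = 2; all invariant factors of ∂_1 are 1 so no torsion. So H_0 ≅ Z^2.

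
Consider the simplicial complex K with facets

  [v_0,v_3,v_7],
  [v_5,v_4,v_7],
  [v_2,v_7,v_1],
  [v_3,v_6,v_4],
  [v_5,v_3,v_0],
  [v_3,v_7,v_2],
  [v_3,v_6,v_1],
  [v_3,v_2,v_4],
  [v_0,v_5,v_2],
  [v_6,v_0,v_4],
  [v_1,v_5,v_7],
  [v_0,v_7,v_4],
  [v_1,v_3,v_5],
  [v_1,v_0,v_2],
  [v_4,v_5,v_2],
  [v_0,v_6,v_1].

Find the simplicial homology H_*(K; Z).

H_0 ≅ Z,  H_1 ≅ Z^2,  H_2 ≅ Z.

Order the vertices as v_0 < v_1 < v_2 < v_3 < v_4 < v_5 < v_6 < v_7. Listing each simplex with vertices in this order, K has dimension 2 with simplices:

  0-simplices (8): [v_0], [v_1], [v_2], [v_3], [v_4], [v_5], [v_6], [v_7]
  1-simplices (24): (24 of them)
  2-simplices (16): (16 of them)

Hence C_0 ≅ Z^8, C_1 ≅ Z^24, C_2 ≅ Z^16.

Boundary ∂_1: C_1 → C_0 maps an edge to its endpoints' difference, ∂[p,q] = q − p. For instance
  ∂[v_5,v_7] = [v_7] − [v_5].
The 8×24 boundary matrix has rank 7 and Smith normal form diag(1,1,1,1,1,1,1).

∂_2: C_2 → C_1 sends each 2-simplex [p,q,r] to [q,r] − [p,r] + [p,q]. For instance
  ∂[v_0,v_1,v_2] = [v_1,v_2] − [v_0,v_2] + [v_0,v_1],
  ∂[v_0,v_2,v_5] = [v_2,v_5] − [v_0,v_5] + [v_0,v_2].
The 24×16 boundary matrix has rank 15 and Smith normal form diag(1,1,1,1,1,1,1,1,1,1,1,1,1,1,1).

Computing H_k = (kernel of ∂_k) / (image of ∂_{k+1}):

  H_0: rank C_0 − rank ∂_1 = 8 − 7 = 1, and the invariant factors of ∂_1 are all 1, so H_0 ≅ Z.
  H_1: rank ker ∂_1 − rank ∂_2 = (24 − 7) − 15 = 2, and the invariant factors of ∂_2 are all 1, so H_1 ≅ Z^2.
  H_2: rank ker ∂_2 − rank ∂_3 = (16 − 15) − 0 = 1, and there is no ∂_3, so H_2 ≅ Z.

(K is a triangulation of the torus T^2.)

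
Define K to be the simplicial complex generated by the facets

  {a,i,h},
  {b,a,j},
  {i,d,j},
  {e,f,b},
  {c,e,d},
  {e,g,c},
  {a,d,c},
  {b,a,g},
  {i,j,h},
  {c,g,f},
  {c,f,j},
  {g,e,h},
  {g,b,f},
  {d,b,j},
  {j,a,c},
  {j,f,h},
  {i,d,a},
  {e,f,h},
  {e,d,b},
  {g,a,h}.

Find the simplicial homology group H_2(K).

H_2 = 0.

Order the vertices as a < b < c < d < e < f < g < h < i < j. Listing each simplex with vertices in this order, K has dimension 2 with simplices:

  0-simplices (10): a, b, c, d, e, f, g, h, i, j
  1-simplices (30): ab, ac, ad, ag, ah, ai, aj, bd, be, bf, bg, bj, cd, ce, cf, cg, cj, de, di, dj, ef, eg, eh, fg, fh, fj, gh, hi, hj, ij
  2-simplices (20): abg, abj, acd, acj, adi, agh, ahi, bde, bdj, bef, bfg, cde, ceg, cfg, cfj, dij, efh, egh, fhj, hij

Hence C_0 ≅ Z^10, C_1 ≅ Z^30, C_2 ≅ Z^20.

The boundary map ∂_1: C_1 → C_0 maps an edge to its endpoints' difference, ∂[p,q] = q − p. For instance
  ∂ab = b − a.
The 10×30 boundary matrix has rank 9 and Smith normal form diag(1,1,1,1,1,1,1,1,1).

The boundary map ∂_2: C_2 → C_1 maps a triangle to the signed sum of its edges. For instance
  ∂dij = ij − dj + di,
  ∂bde = de − be + bd.
The 30×20 boundary matrix has rank 20 and Smith normal form diag(1,1,1,1,1,1,1,1,1,1,1,1,1,1,1,1,1,1,1,2).

From H_k ≅ ker(∂_k) / im(∂_{k+1}) we obtain:

  H_2: rank ker ∂_2 − rank ∂_3 = (20 − 20) − 0 = 0, and there is no ∂_3, so H_2 = 0.

(K is a triangulation of the Klein bottle.)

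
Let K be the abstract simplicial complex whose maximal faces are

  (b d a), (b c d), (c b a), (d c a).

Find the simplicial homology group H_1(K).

H_1 ≅ 0.

Fix the vertex order a < b < c < d and write every simplex with vertices in increasing order. Then dim K = 2 and the simplices of K are:

  0-simplices (4): a, b, c, d
  1-simplices (6): ab, ac, ad, bc, bd, cd
  2-simplices (4): abc, abd, acd, bcd

giving chain groups C_0 ≅ Z^4, C_1 ≅ Z^6, C_2 ≅ Z^4.

The boundary map ∂_1: C_1 → C_0 sends each edge [p,q] (with p < q) to q − p. For instance
  ∂ab = b − a.
This gives a 4×6 integer matrix of rank 3; reducing to Smith normal form yields diagonal entries (1,1,1).

The boundary map ∂_2: C_2 → C_1 acts by ∂[p,q,r] = [q,r] − [p,r] + [p,q]. For instance
  ∂bcd = cd − bd + bc,
  ∂abc = bc − ac + ab.
The resulting 6×4 matrix has rank 3, and its Smith normal form has invariant factors (1,1,1).

Now H_k = ker ∂_k / im ∂_{k+1}, so:

  H_1: rank ker ∂_1 − rank ∂_2 = (6 − 3) − 3 = 0, and the invariant factors of ∂_2 are all 1, so H_1 ≅ 0.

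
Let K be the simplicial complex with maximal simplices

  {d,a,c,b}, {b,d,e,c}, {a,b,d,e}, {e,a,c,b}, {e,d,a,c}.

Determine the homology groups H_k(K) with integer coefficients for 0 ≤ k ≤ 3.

Order the vertices as a < b < c < d < e. Listing each simplex with vertices in this order, K has dimension 3 with simplices:

  0-simplices (5): a, b, c, d, e
  1-simplices (10): ab, ac, ad, ae, bc, bd, be, cd, ce, de
  2-simplices (10): abc, abd, abe, acd, ace, ade, bcd, bce, bde, cde
  3-simplices (5): abcd, abce, abde, acde, bcde

giving chain groups C_0 ≅ Z^5, C_1 ≅ Z^10, C_2 ≅ Z^10, C_3 ≅ Z^5.

∂_1: C_1 → C_0 sends each edge [p,q] (with p < q) to q − p.
The resulting 5×10 matrix has rank 4, and its Smith normal form has invariant factors (1,1,1,1).

∂_2: C_2 → C_1 sends each 2-simplex [p,q,r] to [q,r] − [p,r] + [p,q]. For instance
  ∂abd = bd − ad + ab,
  ∂cde = de − ce + cd.
The 10×10 boundary matrix has rank 6 and Smith normal form diag(1,1,1,1,1,1).

The boundary map ∂_3: C_3 → C_2 sends each 3-simplex σ to the alternating sum Σ_i (−1)^i (σ with its i-th vertex removed). For instance
  ∂abce = bce − ace + abe − abc,
  ∂bcde = cde − bde + bce − bcd.
The resulting 10×5 matrix has rank 4, and its Smith normal form has invariant factors (1,1,1,1).

Reading off H_k = ker ∂_k / im ∂_{k+1}:

  H_0: rank C_0 − rank ∂_1 = 5 − 4 = 1, and the invariant factors of ∂_1 are all 1, so H_0 ≅ Z.
  H_1: rank ker ∂_1 − rank ∂_2 = (10 − 4) − 6 = 0, and the invariant factors of ∂_2 are all 1, so H_1 ≅ 0.
  H_2: rank ker ∂_2 − rank ∂_3 = (10 − 6) − 4 = 0, and the invariant factors of ∂_3 are all 1, so H_2 ≅ 0.
  H_3: rank ker ∂_3 − rank ∂_4 = (5 − 4) − 0 = 1, and there is no ∂_4, so H_3 ≅ Z.

As a check, the Euler characteristic is 5 − 10 + 10 − 5 = 0, which agrees with 1 − 0 + 0 − 1 = 0.
(K is a triangulation of the 3-sphere S^3.)

H_0 ≅ Z,  H_1 = 0,  H_2 = 0,  H_3 ≅ Z.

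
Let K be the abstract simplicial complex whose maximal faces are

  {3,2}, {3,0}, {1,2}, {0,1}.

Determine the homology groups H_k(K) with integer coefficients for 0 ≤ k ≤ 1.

We work with the vertex ordering 0 < 1 < 2 < 3. The simplices of K, each written with vertices in increasing order, are:

  0-simplices (4): [0], [1], [2], [3]
  1-simplices (4): [0,1], [0,3], [1,2], [2,3]

Hence C_0 ≅ Z^4, C_1 ≅ Z^4.

The boundary map ∂_1: C_1 → C_0 is given by ∂[p,q] = [q] − [p].
The 4×4 boundary matrix has rank 3 and Smith normal form diag(1,1,1).

From H_k ≅ ker(∂_k) / im(∂_{k+1}) we obtain:

  H_0: rank C_0 − rank ∂_1 = 4 − 3 = 1, and the invariant factors of ∂_1 are all 1, so H_0 ≅ Z.
  H_1: rank ker ∂_1 − rank ∂_2 = (4 − 3) − 0 = 1, and there is no ∂_2, so H_1 ≅ Z.

(K is a triangulation of the circle S^1.)

H_0 ≅ Z,  H_1 ≅ Z.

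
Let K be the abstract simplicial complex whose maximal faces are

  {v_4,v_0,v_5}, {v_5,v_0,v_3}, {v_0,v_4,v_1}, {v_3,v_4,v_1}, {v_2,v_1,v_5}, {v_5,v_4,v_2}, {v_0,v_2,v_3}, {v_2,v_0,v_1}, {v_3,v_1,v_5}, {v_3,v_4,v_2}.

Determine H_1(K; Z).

Take the total order v_0 < v_1 < v_2 < v_3 < v_4 < v_5 on the vertex set. Then K (dimension 2) consists of the simplices:

  0-simplices (6): [v_0], [v_1], [v_2], [v_3], [v_4], [v_5]
  1-simplices (15): (15 of them)
  2-simplices (10): [v_0,v_1,v_2], [v_0,v_1,v_4], [v_0,v_2,v_3], [v_0,v_3,v_5], [v_0,v_4,v_5], [v_1,v_2,v_5], [v_1,v_3,v_4], [v_1,v_3,v_5], [v_2,v_3,v_4], [v_2,v_4,v_5]

giving chain groups C_0 ≅ Z^6, C_1 ≅ Z^15, C_2 ≅ Z^10.

Boundary ∂_1: C_1 → C_0 maps an edge to its endpoints' difference, ∂[p,q] = q − p.
The resulting 6×15 matrix has rank 5, and its Smith normal form has invariant factors (1,1,1,1,1).

Boundary ∂_2: C_2 → C_1 acts by ∂[p,q,r] = [q,r] − [p,r] + [p,q]. For instance
  ∂[v_1,v_3,v_4] = [v_3,v_4] − [v_1,v_4] + [v_1,v_3],
  ∂[v_0,v_1,v_2] = [v_1,v_2] − [v_0,v_2] + [v_0,v_1].
As a 15×10 matrix over Z this has rank 10, with invariant factors (1,1,1,1,1,1,1,1,1,2).

Computing H_k = (kernel of ∂_k) / (image of ∂_{k+1}):

  H_1: rank ker ∂_1 − rank ∂_2 = (15 − 5) − 10 = 0, and ∂_2 has invariant factor 2 > 1, so H_1 = Z/2Z.

H_1 ≅ Z/2Z.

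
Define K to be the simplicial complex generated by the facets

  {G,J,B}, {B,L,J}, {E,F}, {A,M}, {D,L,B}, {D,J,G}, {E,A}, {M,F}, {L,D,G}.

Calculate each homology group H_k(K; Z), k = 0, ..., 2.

H_0 = Z^2,  H_1 = Z^2,  H_2 = 0.

Order the vertices as A < B < D < E < F < G < J < L < M. Listing each simplex with vertices in this order, K has dimension 2 with simplices:

  0-simplices (9): A, B, D, E, F, G, J, L, M
  1-simplices (14): AE, AM, BD, BG, BJ, BL, DG, DJ, DL, EF, FM, GJ, GL, JL
  2-simplices (5): BDL, BGJ, BJL, DGJ, DGL

giving chain groups C_0 ≅ Z^9, C_1 ≅ Z^14, C_2 ≅ Z^5.

The boundary map ∂_1: C_1 → C_0 maps an edge to its endpoints' difference, ∂[p,q] = q − p.
The 9×14 boundary matrix has rank 7 and Smith normal form diag(1,1,1,1,1,1,1).

Boundary ∂_2: C_2 → C_1 sends each 2-simplex [p,q,r] to [q,r] − [p,r] + [p,q]. For instance
  ∂BGJ = GJ − BJ + BG,
  ∂DGJ = GJ − DJ + DG.
The 14×5 boundary matrix has rank 5 and Smith normal form diag(1,1,1,1,1).

Reading off H_k = ker ∂_k / im ∂_{k+1}:

  H_0: rank C_0 − rank ∂_1 = 9 − 7 = 2, and the invariant factors of ∂_1 are all 1, so H_0 = Z^2.
  H_1: rank ker ∂_1 − rank ∂_2 = (14 − 7) − 5 = 2, and the invariant factors of ∂_2 are all 1, so H_1 = Z^2.
  H_2: rank ker ∂_2 − rank ∂_3 = (5 − 5) − 0 = 0, and there is no ∂_3, so H_2 = 0.

As a check, the Euler characteristic is 9 − 14 + 5 = 0, which agrees with 2 − 2 + 0 = 0.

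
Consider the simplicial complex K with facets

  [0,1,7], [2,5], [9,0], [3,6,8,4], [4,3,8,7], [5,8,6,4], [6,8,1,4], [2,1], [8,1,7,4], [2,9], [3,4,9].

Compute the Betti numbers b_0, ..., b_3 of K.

b_0 = 1, b_1 = 3, b_2 = 0, b_3 = 0.

Order the vertices as 0 < 1 < 2 < 3 < 4 < 5 < 6 < 7 < 8 < 9. Listing each simplex with vertices in this order, K has dimension 3 with simplices:

  0-simplices (10): [0], [1], [2], [3], [4], [5], [6], [7], [8], [9]
  1-simplices (24): (24 of them)
  2-simplices (17): [0,1,7], [1,4,6], [1,4,7], [1,4,8], [1,6,8], [1,7,8], [3,4,6], [3,4,7], [3,4,8], [3,4,9], [3,6,8], [3,7,8], [4,5,6], [4,5,8], [4,6,8], [4,7,8], [5,6,8]
  3-simplices (5): [1,4,6,8], [1,4,7,8], [3,4,6,8], [3,4,7,8], [4,5,6,8]

so the chain groups are C_0 ≅ Z^10, C_1 ≅ Z^24, C_2 ≅ Z^17, C_3 ≅ Z^5.

∂_1: C_1 → C_0 maps an edge to its endpoints' difference, ∂[p,q] = q − p.
The resulting 10×24 matrix has rank 9, and its Smith normal form has invariant factors (1,1,1,1,1,1,1,1,1).

Boundary ∂_2: C_2 → C_1 acts by ∂[p,q,r] = [q,r] − [p,r] + [p,q]. For instance
  ∂[4,5,6] = [5,6] − [4,6] + [4,5],
  ∂[3,6,8] = [6,8] − [3,8] + [3,6].
The 24×17 boundary matrix has rank 12 and Smith normal form diag(1,1,1,1,1,1,1,1,1,1,1,1).

The boundary map ∂_3: C_3 → C_2 sends each 3-simplex σ to the alternating sum Σ_i (−1)^i (σ with its i-th vertex removed). For instance
  ∂[3,4,6,8] = [4,6,8] − [3,6,8] + [3,4,8] − [3,4,6],
  ∂[1,4,6,8] = [4,6,8] − [1,6,8] + [1,4,8] − [1,4,6].
The resulting 17×5 matrix has rank 5, and its Smith normal form has invariant factors (1,1,1,1,1).

Reading off H_k = ker ∂_k / im ∂_{k+1}:

  H_0: rank C_0 − rank ∂_1 = 10 − 9 = 1, and the invariant factors of ∂_1 are all 1, so H_0 = Z.
  H_1: rank ker ∂_1 − rank ∂_2 = (24 − 9) − 12 = 3, and the invariant factors of ∂_2 are all 1, so H_1 = Z^3.
  H_2: rank ker ∂_2 − rank ∂_3 = (17 − 12) − 5 = 0, and the invariant factors of ∂_3 are all 1, so H_2 = 0.
  H_3: rank ker ∂_3 − rank ∂_4 = (5 − 5) − 0 = 0, and there is no ∂_4, so H_3 = 0.

Hence the Betti numbers are b_0 = 1, b_1 = 3, b_2 = 0, b_3 = 0.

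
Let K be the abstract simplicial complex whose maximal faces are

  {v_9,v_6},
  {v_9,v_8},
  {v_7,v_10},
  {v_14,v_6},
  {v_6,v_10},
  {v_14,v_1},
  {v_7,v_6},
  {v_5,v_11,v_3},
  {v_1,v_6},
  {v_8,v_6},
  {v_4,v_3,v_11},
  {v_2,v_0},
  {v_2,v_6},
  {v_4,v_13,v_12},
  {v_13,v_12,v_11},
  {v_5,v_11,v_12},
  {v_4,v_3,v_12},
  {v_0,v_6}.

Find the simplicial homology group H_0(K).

K has 15 vertices, 24 edges, 6 triangles.
rank ∂_0 = 0, rank ∂_1 = 13 ⇒ b_0 = 15 − 0 − 13 = 2; all invariant factors of ∂_1 are 1 so no torsion. So H_0 ≅ Z^2.

H_0 = Z^2.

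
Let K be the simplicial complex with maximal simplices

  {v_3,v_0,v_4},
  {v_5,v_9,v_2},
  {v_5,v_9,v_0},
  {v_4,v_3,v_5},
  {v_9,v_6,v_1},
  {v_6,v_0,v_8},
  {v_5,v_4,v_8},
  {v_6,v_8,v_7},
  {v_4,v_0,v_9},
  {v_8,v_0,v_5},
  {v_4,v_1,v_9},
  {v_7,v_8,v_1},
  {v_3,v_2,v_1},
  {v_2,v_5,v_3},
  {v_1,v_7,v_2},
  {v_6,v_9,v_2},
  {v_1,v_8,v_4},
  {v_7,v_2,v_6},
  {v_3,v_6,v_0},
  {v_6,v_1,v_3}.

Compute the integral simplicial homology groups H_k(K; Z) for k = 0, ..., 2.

K has 10 vertices, 30 edges, 20 triangles.
rank ∂_0 = 0, rank ∂_1 = 9 ⇒ b_0 = 10 − 0 − 9 = 1; all invariant factors of ∂_1 are 1 so no torsion. So H_0 = Z.
rank ∂_1 = 9, rank ∂_2 = 20 ⇒ b_1 = 30 − 9 − 20 = 1; ∂_2 has invariant factor(s) [2] giving torsion. So H_1 = Z ⊕ Z/2.
rank ∂_2 = 20, rank ∂_3 = 0 ⇒ b_2 = 20 − 20 − 0 = 0. So H_2 = 0.

H_0 = Z,  H_1 = Z ⊕ Z/2,  H_2 = 0.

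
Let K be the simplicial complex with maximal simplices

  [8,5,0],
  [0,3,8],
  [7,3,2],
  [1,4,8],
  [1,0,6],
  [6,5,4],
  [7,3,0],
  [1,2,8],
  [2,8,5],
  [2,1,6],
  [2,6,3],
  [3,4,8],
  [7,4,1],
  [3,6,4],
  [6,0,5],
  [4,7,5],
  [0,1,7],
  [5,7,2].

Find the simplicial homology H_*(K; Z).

Fix the vertex order 0 < 1 < 2 < 3 < 4 < 5 < 6 < 7 < 8 and write every simplex with vertices in increasing order. Then dim K = 2 and the simplices of K are:

  0-simplices (9): [0], [1], [2], [3], [4], [5], [6], [7], [8]
  1-simplices (27): (27 of them)
  2-simplices (18): [0,1,6], [0,1,7], [0,3,7], [0,3,8], [0,5,6], [0,5,8], [1,2,6], [1,2,8], [1,4,7], [1,4,8], [2,3,6], [2,3,7], [2,5,7], [2,5,8], [3,4,6], [3,4,8], [4,5,6], [4,5,7]

Hence C_0 ≅ Z^9, C_1 ≅ Z^27, C_2 ≅ Z^18.

∂_1: C_1 → C_0 maps an edge to its endpoints' difference, ∂[p,q] = q − p. For instance
  ∂[0,3] = [3] − [0].
The 9×27 boundary matrix has rank 8 and Smith normal form diag(1,1,1,1,1,1,1,1).

Boundary ∂_2: C_2 → C_1 sends each 2-simplex [p,q,r] to [q,r] − [p,r] + [p,q]. For instance
  ∂[1,2,6] = [2,6] − [1,6] + [1,2],
  ∂[2,5,7] = [5,7] − [2,7] + [2,5].
This gives a 27×18 integer matrix of rank 17; reducing to Smith normal form yields diagonal entries (1,1,1,1,1,1,1,1,1,1,1,1,1,1,1,1,1).

From H_k ≅ ker(∂_k) / im(∂_{k+1}) we obtain:

  H_0: rank C_0 − rank ∂_1 = 9 − 8 = 1, and the invariant factors of ∂_1 are all 1, so H_0 = Z.
  H_1: rank ker ∂_1 − rank ∂_2 = (27 − 8) − 17 = 2, and the invariant factors of ∂_2 are all 1, so H_1 = Z^2.
  H_2: rank ker ∂_2 − rank ∂_3 = (18 − 17) − 0 = 1, and there is no ∂_3, so H_2 = Z.

H_0 ≅ Z,  H_1 ≅ Z^2,  H_2 ≅ Z.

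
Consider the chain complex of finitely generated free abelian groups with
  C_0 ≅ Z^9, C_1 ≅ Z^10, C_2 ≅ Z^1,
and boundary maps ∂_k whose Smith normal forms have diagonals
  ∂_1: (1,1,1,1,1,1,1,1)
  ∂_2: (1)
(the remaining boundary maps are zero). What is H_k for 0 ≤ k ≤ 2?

H_0 ≅ Z,  H_1 ≅ Z,  H_2 = 0.

H_0: b_0 = 9 − 0 − 8 = 1; torsion from ∂_1 factors > 1: none. So H_0 ≅ Z.
H_1: b_1 = 10 − 8 − 1 = 1; torsion from ∂_2 factors > 1: none. So H_1 ≅ Z.
H_2: b_2 = 1 − 1 − 0 = 0; torsion from ∂_3 factors > 1: none. So H_2 ≅ 0.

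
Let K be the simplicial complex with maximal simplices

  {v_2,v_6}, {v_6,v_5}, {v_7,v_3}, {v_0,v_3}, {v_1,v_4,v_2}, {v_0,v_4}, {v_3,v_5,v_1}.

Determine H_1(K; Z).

We work with the vertex ordering v_0 < v_1 < v_2 < v_3 < v_4 < v_5 < v_6 < v_7. The simplices of K, each written with vertices in increasing order, are:

  0-simplices (8): [v_0], [v_1], [v_2], [v_3], [v_4], [v_5], [v_6], [v_7]
  1-simplices (11): [v_0,v_3], [v_0,v_4], [v_1,v_2], [v_1,v_3], [v_1,v_4], [v_1,v_5], [v_2,v_4], [v_2,v_6], [v_3,v_5], [v_3,v_7], [v_5,v_6]
  2-simplices (2): [v_1,v_2,v_4], [v_1,v_3,v_5]

so the chain groups are C_0 ≅ Z^8, C_1 ≅ Z^11, C_2 ≅ Z^2.

The boundary map ∂_1: C_1 → C_0 is given by ∂[p,q] = [q] − [p]. For instance
  ∂[v_5,v_6] = [v_6] − [v_5].
This gives a 8×11 integer matrix of rank 7; reducing to Smith normal form yields diagonal entries (1,1,1,1,1,1,1).

The boundary map ∂_2: C_2 → C_1 sends each 2-simplex [p,q,r] to [q,r] − [p,r] + [p,q]. For instance
  ∂[v_1,v_2,v_4] = [v_2,v_4] − [v_1,v_4] + [v_1,v_2],
  ∂[v_1,v_3,v_5] = [v_3,v_5] − [v_1,v_5] + [v_1,v_3].
As a 11×2 matrix over Z this has rank 2, with invariant factors (1,1).

Computing H_k = (kernel of ∂_k) / (image of ∂_{k+1}):

  H_1: rank ker ∂_1 − rank ∂_2 = (11 − 7) − 2 = 2, and the invariant factors of ∂_2 are all 1, so H_1 ≅ Z^2.

H_1 ≅ Z^2.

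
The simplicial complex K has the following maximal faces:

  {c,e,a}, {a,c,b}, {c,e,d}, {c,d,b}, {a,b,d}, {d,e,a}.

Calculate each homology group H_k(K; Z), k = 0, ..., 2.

H_0 ≅ Z,  H_1 = 0,  H_2 ≅ Z.

K has 5 vertices, 9 edges, 6 triangles.
rank ∂_0 = 0, rank ∂_1 = 4 ⇒ b_0 = 5 − 0 − 4 = 1; all invariant factors of ∂_1 are 1 so no torsion. So H_0 = Z.
rank ∂_1 = 4, rank ∂_2 = 5 ⇒ b_1 = 9 − 4 − 5 = 0; all invariant factors of ∂_2 are 1 so no torsion. So H_1 = 0.
rank ∂_2 = 5, rank ∂_3 = 0 ⇒ b_2 = 6 − 5 − 0 = 1. So H_2 = Z.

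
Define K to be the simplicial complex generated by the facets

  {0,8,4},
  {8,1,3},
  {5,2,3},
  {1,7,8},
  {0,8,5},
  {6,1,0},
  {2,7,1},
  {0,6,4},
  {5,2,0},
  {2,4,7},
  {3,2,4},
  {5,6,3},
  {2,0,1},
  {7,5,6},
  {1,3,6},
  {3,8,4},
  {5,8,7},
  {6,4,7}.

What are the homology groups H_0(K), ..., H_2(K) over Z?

H_0 ≅ Z,  H_1 ≅ Z^2,  H_2 ≅ Z.

We work with the vertex ordering 0 < 1 < 2 < 3 < 4 < 5 < 6 < 7 < 8. The simplices of K, each written with vertices in increasing order, are:

  0-simplices (9): [0], [1], [2], [3], [4], [5], [6], [7], [8]
  1-simplices (27): (27 of them)
  2-simplices (18): [0,1,2], [0,1,6], [0,2,5], [0,4,6], [0,4,8], [0,5,8], [1,2,7], [1,3,6], [1,3,8], [1,7,8], [2,3,4], [2,3,5], [2,4,7], [3,4,8], [3,5,6], [4,6,7], [5,6,7], [5,7,8]

giving chain groups C_0 ≅ Z^9, C_1 ≅ Z^27, C_2 ≅ Z^18.

The boundary map ∂_1: C_1 → C_0 maps an edge to its endpoints' difference, ∂[p,q] = q − p. For instance
  ∂[2,5] = [5] − [2].
The 9×27 boundary matrix has rank 8 and Smith normal form diag(1,1,1,1,1,1,1,1).

Boundary ∂_2: C_2 → C_1 acts by ∂[p,q,r] = [q,r] − [p,r] + [p,q]. For instance
  ∂[1,2,7] = [2,7] − [1,7] + [1,2],
  ∂[0,5,8] = [5,8] − [0,8] + [0,5].
The resulting 27×18 matrix has rank 17, and its Smith normal form has invariant factors (1,1,1,1,1,1,1,1,1,1,1,1,1,1,1,1,1).

Reading off H_k = ker ∂_k / im ∂_{k+1}:

  H_0: rank C_0 − rank ∂_1 = 9 − 8 = 1, and the invariant factors of ∂_1 are all 1, so H_0 ≅ Z.
  H_1: rank ker ∂_1 − rank ∂_2 = (27 − 8) − 17 = 2, and the invariant factors of ∂_2 are all 1, so H_1 ≅ Z^2.
  H_2: rank ker ∂_2 − rank ∂_3 = (18 − 17) − 0 = 1, and there is no ∂_3, so H_2 ≅ Z.

As a check, the Euler characteristic is 9 − 27 + 18 = 0, which agrees with 1 − 2 + 1 = 0.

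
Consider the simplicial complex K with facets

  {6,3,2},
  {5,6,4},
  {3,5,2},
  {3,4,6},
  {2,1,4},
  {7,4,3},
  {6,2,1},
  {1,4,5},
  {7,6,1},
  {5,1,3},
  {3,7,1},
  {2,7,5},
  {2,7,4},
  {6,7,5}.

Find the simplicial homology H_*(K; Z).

H_0 = Z,  H_1 = Z^2,  H_2 = Z.

Order the vertices as 1 < 2 < 3 < 4 < 5 < 6 < 7. Listing each simplex with vertices in this order, K has dimension 2 with simplices:

  0-simplices (7): [1], [2], [3], [4], [5], [6], [7]
  1-simplices (21): [1,2], [1,3], [1,4], [1,5], [1,6], [1,7], [2,3], [2,4], [2,5], [2,6], [2,7], [3,4], [3,5], [3,6], [3,7], [4,5], [4,6], [4,7], [5,6], [5,7], [6,7]
  2-simplices (14): [1,2,4], [1,2,6], [1,3,5], [1,3,7], [1,4,5], [1,6,7], [2,3,5], [2,3,6], [2,4,7], [2,5,7], [3,4,6], [3,4,7], [4,5,6], [5,6,7]

Hence C_0 ≅ Z^7, C_1 ≅ Z^21, C_2 ≅ Z^14.

The boundary map ∂_1: C_1 → C_0 sends each edge [p,q] (with p < q) to q − p. For instance
  ∂[3,7] = [7] − [3].
This gives a 7×21 integer matrix of rank 6; reducing to Smith normal form yields diagonal entries (1,1,1,1,1,1).

The boundary map ∂_2: C_2 → C_1 acts by ∂[p,q,r] = [q,r] − [p,r] + [p,q]. For instance
  ∂[2,3,5] = [3,5] − [2,5] + [2,3],
  ∂[1,2,6] = [2,6] − [1,6] + [1,2].
This gives a 21×14 integer matrix of rank 13; reducing to Smith normal form yields diagonal entries (1,1,1,1,1,1,1,1,1,1,1,1,1).

Computing H_k = (kernel of ∂_k) / (image of ∂_{k+1}):

  H_0: rank C_0 − rank ∂_1 = 7 − 6 = 1, and the invariant factors of ∂_1 are all 1, so H_0 ≅ Z.
  H_1: rank ker ∂_1 − rank ∂_2 = (21 − 6) − 13 = 2, and the invariant factors of ∂_2 are all 1, so H_1 ≅ Z^2.
  H_2: rank ker ∂_2 − rank ∂_3 = (14 − 13) − 0 = 1, and there is no ∂_3, so H_2 ≅ Z.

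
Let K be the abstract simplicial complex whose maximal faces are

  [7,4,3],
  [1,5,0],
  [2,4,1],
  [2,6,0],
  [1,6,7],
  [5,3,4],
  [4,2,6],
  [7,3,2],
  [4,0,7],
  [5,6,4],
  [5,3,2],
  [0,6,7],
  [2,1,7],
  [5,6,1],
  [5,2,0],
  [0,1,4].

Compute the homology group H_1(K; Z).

We work with the vertex ordering 0 < 1 < 2 < 3 < 4 < 5 < 6 < 7. The simplices of K, each written with vertices in increasing order, are:

  0-simplices (8): [0], [1], [2], [3], [4], [5], [6], [7]
  1-simplices (24): (24 of them)
  2-simplices (16): [0,1,4], [0,1,5], [0,2,5], [0,2,6], [0,4,7], [0,6,7], [1,2,4], [1,2,7], [1,5,6], [1,6,7], [2,3,5], [2,3,7], [2,4,6], [3,4,5], [3,4,7], [4,5,6]

so the chain groups are C_0 ≅ Z^8, C_1 ≅ Z^24, C_2 ≅ Z^16.

The boundary map ∂_1: C_1 → C_0 is given by ∂[p,q] = [q] − [p]. For instance
  ∂[6,7] = [7] − [6].
The resulting 8×24 matrix has rank 7, and its Smith normal form has invariant factors (1,1,1,1,1,1,1).

∂_2: C_2 → C_1 maps a triangle to the signed sum of its edges. For instance
  ∂[4,5,6] = [5,6] − [4,6] + [4,5],
  ∂[0,2,5] = [2,5] − [0,5] + [0,2].
The resulting 24×16 matrix has rank 15, and its Smith normal form has invariant factors (1,1,1,1,1,1,1,1,1,1,1,1,1,1,1).

From H_k ≅ ker(∂_k) / im(∂_{k+1}) we obtain:

  H_1: rank ker ∂_1 − rank ∂_2 = (24 − 7) − 15 = 2, and the invariant factors of ∂_2 are all 1, so H_1 = Z^2.

H_1 = Z^2.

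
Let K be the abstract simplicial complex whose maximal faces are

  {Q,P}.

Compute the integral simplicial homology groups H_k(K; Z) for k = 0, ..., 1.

H_0 ≅ Z,  H_1 = 0.

Take the total order P < Q on the vertex set. Then K (dimension 1) consists of the simplices:

  0-simplices (2): P, Q
  1-simplices (1): PQ

so the chain groups are C_0 ≅ Z^2, C_1 ≅ Z^1.

∂_1: C_1 → C_0 sends each edge [p,q] (with p < q) to q − p.
The 2×1 boundary matrix has rank 1 and Smith normal form diag(1).

Computing H_k = (kernel of ∂_k) / (image of ∂_{k+1}):

  H_0: rank C_0 − rank ∂_1 = 2 − 1 = 1, and the invariant factors of ∂_1 are all 1, so H_0 = Z.
  H_1: rank ker ∂_1 − rank ∂_2 = (1 − 1) − 0 = 0, and there is no ∂_2, so H_1 = 0.

(K is a triangulation of the 1-simplex.)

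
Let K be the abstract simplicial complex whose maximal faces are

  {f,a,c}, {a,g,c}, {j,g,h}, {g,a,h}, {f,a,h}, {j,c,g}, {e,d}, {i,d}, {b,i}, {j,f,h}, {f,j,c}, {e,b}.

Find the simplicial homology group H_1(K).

Order the vertices as a < b < c < d < e < f < g < h < i < j. Listing each simplex with vertices in this order, K has dimension 2 with simplices:

  0-simplices (10): a, b, c, d, e, f, g, h, i, j
  1-simplices (16): ac, af, ag, ah, be, bi, cf, cg, cj, de, di, fh, fj, gh, gj, hj
  2-simplices (8): acf, acg, afh, agh, cfj, cgj, fhj, ghj

so the chain groups are C_0 ≅ Z^10, C_1 ≅ Z^16, C_2 ≅ Z^8.

The boundary map ∂_1: C_1 → C_0 is given by ∂[p,q] = [q] − [p].
The 10×16 boundary matrix has rank 8 and Smith normal form diag(1,1,1,1,1,1,1,1).

∂_2: C_2 → C_1 acts by ∂[p,q,r] = [q,r] − [p,r] + [p,q]. For instance
  ∂cfj = fj − cj + cf,
  ∂fhj = hj − fj + fh.
This gives a 16×8 integer matrix of rank 7; reducing to Smith normal form yields diagonal entries (1,1,1,1,1,1,1).

Reading off H_k = ker ∂_k / im ∂_{k+1}:

  H_1: rank ker ∂_1 − rank ∂_2 = (16 − 8) − 7 = 1, and the invariant factors of ∂_2 are all 1, so H_1 ≅ Z.

(K is a triangulation of the disjoint union of the circle S^1 and the 2-sphere S^2.)

H_1 ≅ Z.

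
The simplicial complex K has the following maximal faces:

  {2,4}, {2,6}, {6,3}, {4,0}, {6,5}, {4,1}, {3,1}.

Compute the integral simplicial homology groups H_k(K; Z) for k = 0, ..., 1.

Take the total order 0 < 1 < 2 < 3 < 4 < 5 < 6 on the vertex set. Then K (dimension 1) consists of the simplices:

  0-simplices (7): [0], [1], [2], [3], [4], [5], [6]
  1-simplices (7): [0,4], [1,3], [1,4], [2,4], [2,6], [3,6], [5,6]

so the chain groups are C_0 ≅ Z^7, C_1 ≅ Z^7.

The boundary map ∂_1: C_1 → C_0 is given by ∂[p,q] = [q] − [p].
This gives a 7×7 integer matrix of rank 6; reducing to Smith normal form yields diagonal entries (1,1,1,1,1,1).

Reading off H_k = ker ∂_k / im ∂_{k+1}:

  H_0: rank C_0 − rank ∂_1 = 7 − 6 = 1, and the invariant factors of ∂_1 are all 1, so H_0 ≅ Z.
  H_1: rank ker ∂_1 − rank ∂_2 = (7 − 6) − 0 = 1, and there is no ∂_2, so H_1 ≅ Z.

As a check, the Euler characteristic is 7 − 7 = 0, which agrees with 1 − 1 = 0.

H_0 ≅ Z,  H_1 ≅ Z.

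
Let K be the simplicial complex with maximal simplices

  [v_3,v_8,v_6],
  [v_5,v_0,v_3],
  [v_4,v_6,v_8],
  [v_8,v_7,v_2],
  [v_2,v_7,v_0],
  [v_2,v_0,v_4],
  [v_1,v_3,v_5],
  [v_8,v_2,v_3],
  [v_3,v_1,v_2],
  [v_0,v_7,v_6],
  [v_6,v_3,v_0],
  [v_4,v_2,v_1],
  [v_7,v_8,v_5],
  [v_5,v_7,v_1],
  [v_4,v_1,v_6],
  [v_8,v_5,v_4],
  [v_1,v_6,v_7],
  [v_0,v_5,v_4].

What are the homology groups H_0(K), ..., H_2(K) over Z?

Order the vertices as v_0 < v_1 < v_2 < v_3 < v_4 < v_5 < v_6 < v_7 < v_8. Listing each simplex with vertices in this order, K has dimension 2 with simplices:

  0-simplices (9): [v_0], [v_1], [v_2], [v_3], [v_4], [v_5], [v_6], [v_7], [v_8]
  1-simplices (27): (27 of them)
  2-simplices (18): (18 of them)

Hence C_0 ≅ Z^9, C_1 ≅ Z^27, C_2 ≅ Z^18.

The boundary map ∂_1: C_1 → C_0 maps an edge to its endpoints' difference, ∂[p,q] = q − p. For instance
  ∂[v_4,v_8] = [v_8] − [v_4].
As a 9×27 matrix over Z this has rank 8, with invariant factors (1,1,1,1,1,1,1,1).

Boundary ∂_2: C_2 → C_1 sends each 2-simplex [p,q,r] to [q,r] − [p,r] + [p,q]. For instance
  ∂[v_2,v_3,v_8] = [v_3,v_8] − [v_2,v_8] + [v_2,v_3],
  ∂[v_4,v_6,v_8] = [v_6,v_8] − [v_4,v_8] + [v_4,v_6].
The 27×18 boundary matrix has rank 17 and Smith normal form diag(1,1,1,1,1,1,1,1,1,1,1,1,1,1,1,1,1).

Reading off H_k = ker ∂_k / im ∂_{k+1}:

  H_0: rank C_0 − rank ∂_1 = 9 − 8 = 1, and the invariant factors of ∂_1 are all 1, so H_0 = Z.
  H_1: rank ker ∂_1 − rank ∂_2 = (27 − 8) − 17 = 2, and the invariant factors of ∂_2 are all 1, so H_1 = Z^2.
  H_2: rank ker ∂_2 − rank ∂_3 = (18 − 17) − 0 = 1, and there is no ∂_3, so H_2 = Z.

H_0 = Z,  H_1 = Z^2,  H_2 = Z.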